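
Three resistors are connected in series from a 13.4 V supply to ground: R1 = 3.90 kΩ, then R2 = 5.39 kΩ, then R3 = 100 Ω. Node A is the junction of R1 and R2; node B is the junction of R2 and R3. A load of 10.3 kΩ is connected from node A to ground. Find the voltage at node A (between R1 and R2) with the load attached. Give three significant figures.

V ≈ 6.41 V

Below node A the series string R2+R3 = 5490 Ω sits in parallel with the 10300 Ω load: 3581 Ω.
V_A = 13.4 × 3581/(3900 + 3581) = 6.41 V.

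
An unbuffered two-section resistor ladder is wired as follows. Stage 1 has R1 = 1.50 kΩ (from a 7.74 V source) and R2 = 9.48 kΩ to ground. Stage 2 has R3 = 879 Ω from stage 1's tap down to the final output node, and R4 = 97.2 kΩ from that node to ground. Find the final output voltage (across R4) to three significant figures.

Stage 2 presents R3+R4 = 98080 Ω as a load on stage 1's tap.
Stage 1's lower leg becomes R2‖(R3+R4) = 8644 Ω, so V_mid = 7.74 × 8644/10140 = 6.596 V.
Stage 2 is itself unloaded: V_out = V_mid × R4/(R3+R4) = 6.596 × 97200/98080 = 6.54 V.

V_out ≈ 6.54 V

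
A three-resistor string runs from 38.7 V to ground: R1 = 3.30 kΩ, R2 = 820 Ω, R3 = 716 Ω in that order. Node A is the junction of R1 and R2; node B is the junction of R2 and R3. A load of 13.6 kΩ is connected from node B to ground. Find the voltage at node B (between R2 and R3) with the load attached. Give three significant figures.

V ≈ 5.48 V

At node B, R3 is in parallel with the load: R3‖R_L = 680.2 Ω.
Below node A the resistance is R2 + (R3‖R_L) = 1500 Ω, so V_A = 38.7 × 1500/4800 = 12.09 V.
Then V_B = V_A × (R3‖R_L)/(R2 + R3‖R_L) = 12.09 × 680.2/1500 = 5.48 V.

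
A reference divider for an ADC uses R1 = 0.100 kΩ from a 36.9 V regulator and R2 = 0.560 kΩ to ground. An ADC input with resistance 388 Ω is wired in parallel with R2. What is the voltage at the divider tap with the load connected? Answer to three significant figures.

V_out ≈ 25.7 V

The load sits in parallel with R2: R2‖R_L = (560 × 388) / (560 + 388) = 229.2 Ω.
V_out = 36.9 × 229.2 / (100 + 229.2) = 36.9 × 229.2/329.2 = 25.7 V.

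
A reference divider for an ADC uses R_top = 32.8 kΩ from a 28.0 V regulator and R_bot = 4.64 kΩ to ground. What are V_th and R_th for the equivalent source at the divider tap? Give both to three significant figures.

V_th = 3.47 V, R_th = 4.06 kΩ

V_th is the open-circuit tap voltage: 28.0 × 4.64/(32.8 + 4.64) = 3.47 V.
With the supply zeroed, R_top and R_bot appear in parallel from the tap: R_th = R_top‖R_bot = (32.8 × 4.64)/37.44 = 4.06 kΩ.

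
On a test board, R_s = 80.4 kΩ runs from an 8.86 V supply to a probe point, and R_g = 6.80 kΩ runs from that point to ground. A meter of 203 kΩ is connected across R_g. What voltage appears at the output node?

V_out ≈ 0.670 V

The load sits in parallel with R_g: R_g‖R_L = (6.80 × 203) / (6.80 + 203) = 6.580 kΩ.
V_out = 8.86 × 6.580 / (80.4 + 6.580) = 8.86 × 6.580/86.98 = 0.670 V.
(Unloaded it would have been 0.691 V.)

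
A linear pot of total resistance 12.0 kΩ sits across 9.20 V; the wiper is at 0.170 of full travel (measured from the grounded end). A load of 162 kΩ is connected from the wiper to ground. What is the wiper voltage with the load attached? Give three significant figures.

The wiper splits the pot into (1−α)R = 9.960 kΩ above and αR = 2.040 kΩ below.
Lower section ‖ load = 2.015 kΩ.
V_wiper = 9.20 × 2.015/(9.960 + 2.015) = 1.55 V.

V ≈ 1.55 V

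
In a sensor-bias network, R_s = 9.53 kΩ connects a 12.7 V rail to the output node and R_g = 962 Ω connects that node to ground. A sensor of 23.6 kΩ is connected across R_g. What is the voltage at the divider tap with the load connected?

V_out ≈ 1.12 V

The load sits in parallel with R_g: R_g‖R_L = (962 × 23600) / (962 + 23600) = 924.3 Ω.
V_out = 12.7 × 924.3 / (9530 + 924.3) = 12.7 × 924.3/10450 = 1.12 V.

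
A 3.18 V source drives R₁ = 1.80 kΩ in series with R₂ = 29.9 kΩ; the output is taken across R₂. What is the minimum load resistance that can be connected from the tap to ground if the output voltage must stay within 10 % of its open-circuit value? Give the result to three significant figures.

R_L(min) ≈ 15.3 kΩ

Output resistance R_th = R₁‖R₂ = (1.80 × 29.9)/31.70 = 1.698 kΩ.
The fractional drop is R_th/(R_th + R_L); requiring this ≤ 0.100 gives R_L ≥ R_th(1/0.100 − 1) = 1.698 × 9.000 = 15.3 kΩ.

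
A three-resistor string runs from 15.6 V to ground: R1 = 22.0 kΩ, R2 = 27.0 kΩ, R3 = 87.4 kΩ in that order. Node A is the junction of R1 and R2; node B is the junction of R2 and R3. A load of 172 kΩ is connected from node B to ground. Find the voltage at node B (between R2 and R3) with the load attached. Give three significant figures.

At node B, R3 is in parallel with the load: R3‖R_L = 57.95 kΩ.
Below node A the resistance is R2 + (R3‖R_L) = 84.95 kΩ, so V_A = 15.6 × 84.95/107.0 = 12.39 V.
Then V_B = V_A × (R3‖R_L)/(R2 + R3‖R_L) = 12.39 × 57.95/84.95 = 8.45 V.

V ≈ 8.45 V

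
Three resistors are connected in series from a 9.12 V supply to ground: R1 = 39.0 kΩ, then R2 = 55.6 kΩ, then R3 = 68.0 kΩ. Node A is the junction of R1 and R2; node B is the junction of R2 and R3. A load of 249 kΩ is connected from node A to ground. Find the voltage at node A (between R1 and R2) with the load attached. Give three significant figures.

Below node A the series string R2+R3 = 123.6 kΩ sits in parallel with the 249 kΩ load: 82.60 kΩ.
V_A = 9.12 × 82.60/(39.0 + 82.60) = 6.19 V.

V ≈ 6.19 V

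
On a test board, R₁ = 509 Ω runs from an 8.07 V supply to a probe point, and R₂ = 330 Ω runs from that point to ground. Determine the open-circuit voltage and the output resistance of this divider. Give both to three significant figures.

V_th is the open-circuit tap voltage: 8.07 × 330/(509 + 330) = 3.17 V.
With the supply zeroed, R₁ and R₂ appear in parallel from the tap: R_th = R₁‖R₂ = (509 × 330)/839.0 = 200 Ω.

V_th = 3.17 V, R_th = 200 Ω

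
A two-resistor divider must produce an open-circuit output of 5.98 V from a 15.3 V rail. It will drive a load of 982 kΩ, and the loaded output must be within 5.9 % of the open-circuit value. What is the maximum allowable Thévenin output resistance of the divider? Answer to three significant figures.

R_th ≤ 61.6 kΩ

Loading drop = R_th/(R_th + R_L) ≤ 0.0590, so R_th ≤ R_L · ε/(1−ε) = 982 kΩ × 0.0590/0.9410 = 61.6 kΩ.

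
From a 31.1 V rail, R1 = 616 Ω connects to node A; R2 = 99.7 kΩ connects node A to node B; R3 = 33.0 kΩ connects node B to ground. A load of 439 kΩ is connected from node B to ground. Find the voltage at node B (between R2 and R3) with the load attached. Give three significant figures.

V ≈ 7.29 V

At node B, R3 is in parallel with the load: R3‖R_L = 30690 Ω.
Below node A the resistance is R2 + (R3‖R_L) = 130400 Ω, so V_A = 31.1 × 130400/131000 = 30.95 V.
Then V_B = V_A × (R3‖R_L)/(R2 + R3‖R_L) = 30.95 × 30690/130400 = 7.29 V.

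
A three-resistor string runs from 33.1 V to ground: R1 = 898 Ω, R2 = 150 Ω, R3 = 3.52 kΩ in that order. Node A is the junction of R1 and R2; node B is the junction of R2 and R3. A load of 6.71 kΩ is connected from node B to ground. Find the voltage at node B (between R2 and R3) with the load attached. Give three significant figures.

V ≈ 22.8 V

At node B, R3 is in parallel with the load: R3‖R_L = 2309 Ω.
Below node A the resistance is R2 + (R3‖R_L) = 2459 Ω, so V_A = 33.1 × 2459/3357 = 24.25 V.
Then V_B = V_A × (R3‖R_L)/(R2 + R3‖R_L) = 24.25 × 2309/2459 = 22.8 V.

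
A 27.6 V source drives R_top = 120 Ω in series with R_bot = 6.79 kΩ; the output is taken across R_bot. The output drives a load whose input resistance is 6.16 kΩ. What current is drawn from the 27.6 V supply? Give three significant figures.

I ≈ 8.24 mA

R_bot‖R_L = 3230 Ω, so the source sees R_top + R_bot‖R_L = 3350 Ω.
I = 27.6 V / 3350 Ω = 8.24 mA.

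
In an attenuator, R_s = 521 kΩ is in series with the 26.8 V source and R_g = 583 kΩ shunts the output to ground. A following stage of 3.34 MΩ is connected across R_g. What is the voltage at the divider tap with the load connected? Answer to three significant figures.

The load sits in parallel with R_g: R_g‖R_L = (583 × 3340) / (583 + 3340) = 496.4 kΩ.
V_out = 26.8 × 496.4 / (521 + 496.4) = 26.8 × 496.4/1017 = 13.1 V.
(Unloaded it would have been 14.2 V.)

V_out ≈ 13.1 V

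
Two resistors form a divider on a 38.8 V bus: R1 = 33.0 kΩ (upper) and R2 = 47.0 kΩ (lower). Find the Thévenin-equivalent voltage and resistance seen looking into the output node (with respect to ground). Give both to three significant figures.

V_th = 22.8 V, R_th = 19.4 kΩ

V_th is the open-circuit tap voltage: 38.8 × 47.0/(33.0 + 47.0) = 22.8 V.
With the supply zeroed, R1 and R2 appear in parallel from the tap: R_th = R1‖R2 = (33.0 × 47.0)/80.00 = 19.4 kΩ.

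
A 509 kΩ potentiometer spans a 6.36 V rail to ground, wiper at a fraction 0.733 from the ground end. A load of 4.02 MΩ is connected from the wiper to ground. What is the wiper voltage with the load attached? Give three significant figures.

The wiper splits the pot into (1−α)R = 135.9 kΩ above and αR = 373.1 kΩ below.
Lower section ‖ load = 341.4 kΩ.
V_wiper = 6.36 × 341.4/(135.9 + 341.4) = 4.55 V.

V ≈ 4.55 V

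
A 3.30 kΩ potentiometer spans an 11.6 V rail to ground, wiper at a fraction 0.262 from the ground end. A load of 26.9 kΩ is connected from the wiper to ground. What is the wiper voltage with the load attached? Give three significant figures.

The wiper splits the pot into (1−α)R = 2435 Ω above and αR = 864.6 Ω below.
Lower section ‖ load = 837.7 Ω.
V_wiper = 11.6 × 837.7/(2435 + 837.7) = 2.97 V.

V ≈ 2.97 V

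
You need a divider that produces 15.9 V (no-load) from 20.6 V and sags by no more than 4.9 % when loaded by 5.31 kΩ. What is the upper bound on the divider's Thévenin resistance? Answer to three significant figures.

R_th ≤ 274 Ω

Loading drop = R_th/(R_th + R_L) ≤ 0.0490, so R_th ≤ R_L · ε/(1−ε) = 5.31 kΩ × 0.0490/0.9510 = 274 Ω.
(Any R1, R2 with R2/(R1+R2) = 0.772 and R1‖R2 ≤ 274 Ω will meet the spec.)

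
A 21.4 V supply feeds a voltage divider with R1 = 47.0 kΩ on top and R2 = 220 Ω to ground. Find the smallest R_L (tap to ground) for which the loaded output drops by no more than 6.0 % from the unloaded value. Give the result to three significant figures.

Output resistance R_th = R1‖R2 = (47000 × 220)/47220 = 219.0 Ω.
The fractional drop is R_th/(R_th + R_L); requiring this ≤ 0.0600 gives R_L ≥ R_th(1/0.0600 − 1) = 219.0 × 15.67 = 3.43 kΩ.

R_L(min) ≈ 3.43 kΩ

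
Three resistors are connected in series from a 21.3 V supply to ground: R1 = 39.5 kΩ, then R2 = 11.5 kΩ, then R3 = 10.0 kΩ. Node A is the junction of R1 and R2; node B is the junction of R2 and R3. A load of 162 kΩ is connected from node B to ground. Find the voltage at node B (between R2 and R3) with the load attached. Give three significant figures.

V ≈ 3.32 V

At node B, R3 is in parallel with the load: R3‖R_L = 9.419 kΩ.
Below node A the resistance is R2 + (R3‖R_L) = 20.92 kΩ, so V_A = 21.3 × 20.92/60.42 = 7.375 V.
Then V_B = V_A × (R3‖R_L)/(R2 + R3‖R_L) = 7.375 × 9.419/20.92 = 3.32 V.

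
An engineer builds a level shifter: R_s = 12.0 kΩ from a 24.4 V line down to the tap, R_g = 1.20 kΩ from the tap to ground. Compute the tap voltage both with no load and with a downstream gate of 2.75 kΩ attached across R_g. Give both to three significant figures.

Unloaded: 2.22 V; loaded: 1.59 V

Open-circuit: V = 24.4 × 1.20/(12.0 + 1.20) = 2.22 V.
With the load, R_g becomes R_g‖R_L = 0.8354 kΩ, so V = 24.4 × 0.8354/12.84 = 1.59 V.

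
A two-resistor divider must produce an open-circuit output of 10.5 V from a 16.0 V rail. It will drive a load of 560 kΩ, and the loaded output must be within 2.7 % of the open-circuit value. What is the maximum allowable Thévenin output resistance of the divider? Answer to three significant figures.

R_th ≤ 15.5 kΩ

Loading drop = R_th/(R_th + R_L) ≤ 0.0270, so R_th ≤ R_L · ε/(1−ε) = 560 kΩ × 0.0270/0.9730 = 15.5 kΩ.
(Any R1, R2 with R2/(R1+R2) = 0.656 and R1‖R2 ≤ 15.5 kΩ will meet the spec.)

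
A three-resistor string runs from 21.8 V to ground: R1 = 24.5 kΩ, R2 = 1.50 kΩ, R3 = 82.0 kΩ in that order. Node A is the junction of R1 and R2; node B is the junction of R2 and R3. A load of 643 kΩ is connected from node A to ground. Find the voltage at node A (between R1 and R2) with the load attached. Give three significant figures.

V ≈ 16.4 V

Below node A the series string R2+R3 = 83.50 kΩ sits in parallel with the 643 kΩ load: 73.90 kΩ.
V_A = 21.8 × 73.90/(24.5 + 73.90) = 16.4 V.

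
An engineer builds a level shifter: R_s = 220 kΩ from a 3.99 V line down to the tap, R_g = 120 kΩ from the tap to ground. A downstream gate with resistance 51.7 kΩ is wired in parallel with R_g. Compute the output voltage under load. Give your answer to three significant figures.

V_out ≈ 0.563 V

The load sits in parallel with R_g: R_g‖R_L = (120 × 51.7) / (120 + 51.7) = 36.13 kΩ.
V_out = 3.99 × 36.13 / (220 + 36.13) = 3.99 × 36.13/256.1 = 0.563 V.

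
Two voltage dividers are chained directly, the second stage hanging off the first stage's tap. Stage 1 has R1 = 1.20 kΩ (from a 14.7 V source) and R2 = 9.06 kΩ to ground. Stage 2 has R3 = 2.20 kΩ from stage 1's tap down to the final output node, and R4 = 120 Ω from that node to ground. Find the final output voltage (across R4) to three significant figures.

Stage 2 presents R3+R4 = 2320 Ω as a load on stage 1's tap.
Stage 1's lower leg becomes R2‖(R3+R4) = 1847 Ω, so V_mid = 14.7 × 1847/3047 = 8.911 V.
Stage 2 is itself unloaded: V_out = V_mid × R4/(R3+R4) = 8.911 × 120/2320 = 0.461 V.

V_out ≈ 0.461 V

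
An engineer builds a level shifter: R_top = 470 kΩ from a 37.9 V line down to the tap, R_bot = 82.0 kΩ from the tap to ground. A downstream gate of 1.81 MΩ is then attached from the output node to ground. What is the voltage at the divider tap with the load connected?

V_out ≈ 5.42 V

The load sits in parallel with R_bot: R_bot‖R_L = (82.0 × 1810) / (82.0 + 1810) = 78.45 kΩ.
V_out = 37.9 × 78.45 / (470 + 78.45) = 37.9 × 78.45/548.4 = 5.42 V.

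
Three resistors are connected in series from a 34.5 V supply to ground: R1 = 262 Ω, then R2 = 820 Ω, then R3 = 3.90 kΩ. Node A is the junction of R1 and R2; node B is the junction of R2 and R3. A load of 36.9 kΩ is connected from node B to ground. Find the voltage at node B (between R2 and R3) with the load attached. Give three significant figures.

V ≈ 26.4 V

At node B, R3 is in parallel with the load: R3‖R_L = 3527 Ω.
Below node A the resistance is R2 + (R3‖R_L) = 4347 Ω, so V_A = 34.5 × 4347/4609 = 32.54 V.
Then V_B = V_A × (R3‖R_L)/(R2 + R3‖R_L) = 32.54 × 3527/4347 = 26.4 V.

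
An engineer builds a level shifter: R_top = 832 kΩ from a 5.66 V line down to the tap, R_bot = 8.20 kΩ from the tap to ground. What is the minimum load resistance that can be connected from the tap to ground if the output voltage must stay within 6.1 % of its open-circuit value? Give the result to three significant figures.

Output resistance R_th = R_top‖R_bot = (832 × 8.20)/840.2 = 8.120 kΩ.
The fractional drop is R_th/(R_th + R_L); requiring this ≤ 0.0610 gives R_L ≥ R_th(1/0.0610 − 1) = 8.120 × 15.39 = 125 kΩ.

R_L(min) ≈ 125 kΩ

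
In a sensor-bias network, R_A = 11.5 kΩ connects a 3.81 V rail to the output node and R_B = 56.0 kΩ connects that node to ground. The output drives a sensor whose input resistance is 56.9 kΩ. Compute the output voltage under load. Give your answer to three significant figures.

The load sits in parallel with R_B: R_B‖R_L = (56.0 × 56.9) / (56.0 + 56.9) = 28.22 kΩ.
V_out = 3.81 × 28.22 / (11.5 + 28.22) = 3.81 × 28.22/39.72 = 2.71 V.
(Unloaded it would have been 3.16 V.)

V_out ≈ 2.71 V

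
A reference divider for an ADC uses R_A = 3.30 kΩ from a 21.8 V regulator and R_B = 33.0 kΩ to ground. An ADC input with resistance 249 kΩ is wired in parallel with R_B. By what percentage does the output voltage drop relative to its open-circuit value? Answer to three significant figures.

1.19 %

The divider's output (Thévenin) resistance is R_A‖R_B = 3.000 kΩ.
Fractional drop under load = R_th/(R_th + R_L) = 3.000 / (3.000 + 249) = 0.01190.
So the output falls by 1.19 %.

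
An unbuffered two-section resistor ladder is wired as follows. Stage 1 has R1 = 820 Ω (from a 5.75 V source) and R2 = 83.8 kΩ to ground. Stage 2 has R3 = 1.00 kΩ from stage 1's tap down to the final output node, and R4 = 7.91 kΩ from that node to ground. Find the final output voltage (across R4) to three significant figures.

V_out ≈ 4.63 V

Stage 2 presents R3+R4 = 8910 Ω as a load on stage 1's tap.
Stage 1's lower leg becomes R2‖(R3+R4) = 8054 Ω, so V_mid = 5.75 × 8054/8874 = 5.219 V.
Stage 2 is itself unloaded: V_out = V_mid × R4/(R3+R4) = 5.219 × 7910/8910 = 4.63 V.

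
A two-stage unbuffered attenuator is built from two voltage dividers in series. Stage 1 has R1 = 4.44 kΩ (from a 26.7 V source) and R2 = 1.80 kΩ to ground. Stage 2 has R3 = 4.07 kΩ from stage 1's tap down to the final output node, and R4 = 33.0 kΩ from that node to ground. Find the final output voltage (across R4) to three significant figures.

V_out ≈ 6.63 V

Stage 2 presents R3+R4 = 37.07 kΩ as a load on stage 1's tap.
Stage 1's lower leg becomes R2‖(R3+R4) = 1.717 kΩ, so V_mid = 26.7 × 1.717/6.157 = 7.445 V.
Stage 2 is itself unloaded: V_out = V_mid × R4/(R3+R4) = 7.445 × 33.0/37.07 = 6.63 V.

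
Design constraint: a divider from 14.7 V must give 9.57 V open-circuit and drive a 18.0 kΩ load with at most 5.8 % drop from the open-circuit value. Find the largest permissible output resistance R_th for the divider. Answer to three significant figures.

Loading drop = R_th/(R_th + R_L) ≤ 0.0580, so R_th ≤ R_L · ε/(1−ε) = 18.0 kΩ × 0.0580/0.9420 = 1.11 kΩ.

R_th ≤ 1.11 kΩ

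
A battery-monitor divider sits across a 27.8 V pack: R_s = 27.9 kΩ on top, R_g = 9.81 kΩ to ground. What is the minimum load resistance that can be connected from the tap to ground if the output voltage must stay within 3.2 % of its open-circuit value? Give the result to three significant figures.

Output resistance R_th = R_s‖R_g = (27.9 × 9.81)/37.71 = 7.258 kΩ.
The fractional drop is R_th/(R_th + R_L); requiring this ≤ 0.0320 gives R_L ≥ R_th(1/0.0320 − 1) = 7.258 × 30.25 = 220 kΩ.

R_L(min) ≈ 220 kΩ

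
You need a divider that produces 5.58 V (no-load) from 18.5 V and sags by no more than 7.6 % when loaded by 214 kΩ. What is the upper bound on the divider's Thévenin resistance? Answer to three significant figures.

Loading drop = R_th/(R_th + R_L) ≤ 0.0760, so R_th ≤ R_L · ε/(1−ε) = 214 kΩ × 0.0760/0.9240 = 17.6 kΩ.

R_th ≤ 17.6 kΩ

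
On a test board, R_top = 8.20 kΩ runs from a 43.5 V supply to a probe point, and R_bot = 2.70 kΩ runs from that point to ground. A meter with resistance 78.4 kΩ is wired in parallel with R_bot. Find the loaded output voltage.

V_out ≈ 10.5 V

The load sits in parallel with R_bot: R_bot‖R_L = (2.70 × 78.4) / (2.70 + 78.4) = 2.610 kΩ.
V_out = 43.5 × 2.610 / (8.20 + 2.610) = 43.5 × 2.610/10.81 = 10.5 V.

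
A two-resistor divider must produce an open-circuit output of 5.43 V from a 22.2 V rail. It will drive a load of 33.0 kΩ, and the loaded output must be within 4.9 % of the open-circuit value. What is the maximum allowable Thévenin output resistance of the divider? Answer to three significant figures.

R_th ≤ 1.70 kΩ

Loading drop = R_th/(R_th + R_L) ≤ 0.0490, so R_th ≤ R_L · ε/(1−ε) = 33.0 kΩ × 0.0490/0.9510 = 1.70 kΩ.
(Any R1, R2 with R2/(R1+R2) = 0.245 and R1‖R2 ≤ 1.70 kΩ will meet the spec.)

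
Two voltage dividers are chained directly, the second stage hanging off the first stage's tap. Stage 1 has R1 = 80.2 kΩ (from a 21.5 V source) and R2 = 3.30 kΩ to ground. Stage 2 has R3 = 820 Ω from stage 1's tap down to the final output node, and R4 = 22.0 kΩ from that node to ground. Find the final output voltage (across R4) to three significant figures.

V_out ≈ 0.719 V

Stage 2 presents R3+R4 = 22820 Ω as a load on stage 1's tap.
Stage 1's lower leg becomes R2‖(R3+R4) = 2883 Ω, so V_mid = 21.5 × 2883/83080 = 0.7461 V.
Stage 2 is itself unloaded: V_out = V_mid × R4/(R3+R4) = 0.7461 × 22000/22820 = 0.719 V.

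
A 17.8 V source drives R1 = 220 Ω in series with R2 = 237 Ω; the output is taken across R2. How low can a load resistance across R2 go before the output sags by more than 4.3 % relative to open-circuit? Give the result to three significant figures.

R_L(min) ≈ 2.54 kΩ

Output resistance R_th = R1‖R2 = (220 × 237)/457.0 = 114.1 Ω.
The fractional drop is R_th/(R_th + R_L); requiring this ≤ 0.0430 gives R_L ≥ R_th(1/0.0430 − 1) = 114.1 × 22.26 = 2.54 kΩ.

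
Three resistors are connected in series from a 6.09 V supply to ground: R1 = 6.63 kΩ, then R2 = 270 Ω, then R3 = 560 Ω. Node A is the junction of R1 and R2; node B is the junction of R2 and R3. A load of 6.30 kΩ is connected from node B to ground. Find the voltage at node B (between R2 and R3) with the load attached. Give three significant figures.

At node B, R3 is in parallel with the load: R3‖R_L = 514.3 Ω.
Below node A the resistance is R2 + (R3‖R_L) = 784.3 Ω, so V_A = 6.09 × 784.3/7414 = 0.6442 V.
Then V_B = V_A × (R3‖R_L)/(R2 + R3‖R_L) = 0.6442 × 514.3/784.3 = 0.422 V.

V ≈ 0.422 V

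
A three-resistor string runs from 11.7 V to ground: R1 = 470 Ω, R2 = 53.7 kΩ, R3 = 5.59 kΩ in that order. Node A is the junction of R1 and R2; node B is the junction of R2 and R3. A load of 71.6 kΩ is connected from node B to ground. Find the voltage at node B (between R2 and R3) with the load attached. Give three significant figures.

At node B, R3 is in parallel with the load: R3‖R_L = 5185 Ω.
Below node A the resistance is R2 + (R3‖R_L) = 58890 Ω, so V_A = 11.7 × 58890/59360 = 11.61 V.
Then V_B = V_A × (R3‖R_L)/(R2 + R3‖R_L) = 11.61 × 5185/58890 = 1.02 V.

V ≈ 1.02 V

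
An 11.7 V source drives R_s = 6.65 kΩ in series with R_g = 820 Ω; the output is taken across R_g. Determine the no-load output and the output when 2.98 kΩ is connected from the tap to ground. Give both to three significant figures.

Unloaded: 1.28 V; loaded: 1.03 V

Open-circuit: V = 11.7 × 820/(6650 + 820) = 1.28 V.
With the load, R_g becomes R_g‖R_L = 643.1 Ω, so V = 11.7 × 643.1/7293 = 1.03 V.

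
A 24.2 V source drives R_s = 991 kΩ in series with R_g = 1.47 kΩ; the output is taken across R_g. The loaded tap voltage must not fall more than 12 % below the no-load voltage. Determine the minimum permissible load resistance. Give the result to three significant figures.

Output resistance R_th = R_s‖R_g = (991 × 1.47)/992.5 = 1.468 kΩ.
The fractional drop is R_th/(R_th + R_L); requiring this ≤ 0.120 gives R_L ≥ R_th(1/0.120 − 1) = 1.468 × 7.333 = 10.8 kΩ.

R_L(min) ≈ 10.8 kΩ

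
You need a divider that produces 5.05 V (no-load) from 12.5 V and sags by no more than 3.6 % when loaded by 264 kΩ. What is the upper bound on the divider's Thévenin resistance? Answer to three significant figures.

Loading drop = R_th/(R_th + R_L) ≤ 0.0360, so R_th ≤ R_L · ε/(1−ε) = 264 kΩ × 0.0360/0.9640 = 9.86 kΩ.
(Any R1, R2 with R2/(R1+R2) = 0.404 and R1‖R2 ≤ 9.86 kΩ will meet the spec.)

R_th ≤ 9.86 kΩ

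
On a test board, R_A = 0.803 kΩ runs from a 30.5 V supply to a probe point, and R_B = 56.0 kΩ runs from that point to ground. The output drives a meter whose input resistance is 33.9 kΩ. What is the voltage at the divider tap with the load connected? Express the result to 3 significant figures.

V_out ≈ 29.4 V

The load sits in parallel with R_B: R_B‖R_L = (56000 × 33900) / (56000 + 33900) = 21120 Ω.
V_out = 30.5 × 21120 / (803 + 21120) = 30.5 × 21120/21920 = 29.4 V.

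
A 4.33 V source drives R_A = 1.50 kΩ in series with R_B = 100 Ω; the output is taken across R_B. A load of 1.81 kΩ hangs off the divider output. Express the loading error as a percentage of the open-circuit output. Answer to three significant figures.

The divider's output (Thévenin) resistance is R_A‖R_B = 93.75 Ω.
Fractional drop under load = R_th/(R_th + R_L) = 93.75 / (93.75 + 1810) = 0.04924.
So the output falls by 4.92 %.

4.92 %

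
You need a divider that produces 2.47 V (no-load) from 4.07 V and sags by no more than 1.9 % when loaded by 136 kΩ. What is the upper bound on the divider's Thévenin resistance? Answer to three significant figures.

R_th ≤ 2.63 kΩ

Loading drop = R_th/(R_th + R_L) ≤ 0.0190, so R_th ≤ R_L · ε/(1−ε) = 136 kΩ × 0.0190/0.9810 = 2.63 kΩ.
(Any R1, R2 with R2/(R1+R2) = 0.607 and R1‖R2 ≤ 2.63 kΩ will meet the spec.)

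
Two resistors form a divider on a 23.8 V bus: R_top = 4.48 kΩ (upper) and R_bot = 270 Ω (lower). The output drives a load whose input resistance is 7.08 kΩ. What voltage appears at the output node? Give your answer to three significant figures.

The load sits in parallel with R_bot: R_bot‖R_L = (270 × 7080) / (270 + 7080) = 260.1 Ω.
V_out = 23.8 × 260.1 / (4480 + 260.1) = 23.8 × 260.1/4740 = 1.31 V.

V_out ≈ 1.31 V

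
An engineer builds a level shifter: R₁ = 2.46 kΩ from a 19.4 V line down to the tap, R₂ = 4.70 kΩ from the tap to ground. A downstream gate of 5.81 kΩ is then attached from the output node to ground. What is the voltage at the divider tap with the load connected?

V_out ≈ 9.97 V

The load sits in parallel with R₂: R₂‖R_L = (4.70 × 5.81) / (4.70 + 5.81) = 2.598 kΩ.
V_out = 19.4 × 2.598 / (2.46 + 2.598) = 19.4 × 2.598/5.058 = 9.97 V.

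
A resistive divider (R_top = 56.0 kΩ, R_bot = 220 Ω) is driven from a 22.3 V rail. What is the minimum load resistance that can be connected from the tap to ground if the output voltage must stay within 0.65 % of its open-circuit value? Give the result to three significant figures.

R_L(min) ≈ 33.5 kΩ

Output resistance R_th = R_top‖R_bot = (56000 × 220)/56220 = 219.1 Ω.
The fractional drop is R_th/(R_th + R_L); requiring this ≤ 0.00650 gives R_L ≥ R_th(1/0.00650 − 1) = 219.1 × 152.8 = 33.5 kΩ.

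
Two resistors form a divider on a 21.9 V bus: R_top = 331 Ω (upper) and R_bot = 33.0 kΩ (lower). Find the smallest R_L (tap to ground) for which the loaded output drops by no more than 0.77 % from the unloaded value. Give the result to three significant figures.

Output resistance R_th = R_top‖R_bot = (331 × 33000)/33330 = 327.7 Ω.
The fractional drop is R_th/(R_th + R_L); requiring this ≤ 0.00770 gives R_L ≥ R_th(1/0.00770 − 1) = 327.7 × 128.9 = 42.2 kΩ.

R_L(min) ≈ 42.2 kΩ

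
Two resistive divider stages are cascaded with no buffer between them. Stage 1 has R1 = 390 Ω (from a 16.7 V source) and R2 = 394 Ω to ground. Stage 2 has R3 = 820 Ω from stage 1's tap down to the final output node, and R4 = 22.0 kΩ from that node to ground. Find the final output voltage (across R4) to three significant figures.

Stage 2 presents R3+R4 = 22820 Ω as a load on stage 1's tap.
Stage 1's lower leg becomes R2‖(R3+R4) = 387.3 Ω, so V_mid = 16.7 × 387.3/777.3 = 8.321 V.
Stage 2 is itself unloaded: V_out = V_mid × R4/(R3+R4) = 8.321 × 22000/22820 = 8.02 V.

V_out ≈ 8.02 V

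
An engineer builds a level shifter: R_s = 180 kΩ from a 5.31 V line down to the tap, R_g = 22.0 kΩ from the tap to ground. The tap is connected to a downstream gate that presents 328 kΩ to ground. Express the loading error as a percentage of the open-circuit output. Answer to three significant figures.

The divider's output (Thévenin) resistance is R_s‖R_g = 19.60 kΩ.
Fractional drop under load = R_th/(R_th + R_L) = 19.60 / (19.60 + 328) = 0.05640.
So the output falls by 5.64 %.

5.64 %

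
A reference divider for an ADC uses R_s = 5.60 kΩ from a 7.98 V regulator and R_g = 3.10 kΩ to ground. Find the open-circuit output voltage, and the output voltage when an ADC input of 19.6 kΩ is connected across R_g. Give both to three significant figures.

Open-circuit: V = 7.98 × 3.10/(5.60 + 3.10) = 2.84 V.
With the load, R_g becomes R_g‖R_L = 2.677 kΩ, so V = 7.98 × 2.677/8.277 = 2.58 V.

Unloaded: 2.84 V; loaded: 2.58 V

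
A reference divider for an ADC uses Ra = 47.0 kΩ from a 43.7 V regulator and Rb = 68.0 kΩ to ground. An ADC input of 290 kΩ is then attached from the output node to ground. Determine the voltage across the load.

The load sits in parallel with Rb: Rb‖R_L = (68.0 × 290) / (68.0 + 290) = 55.08 kΩ.
V_out = 43.7 × 55.08 / (47.0 + 55.08) = 43.7 × 55.08/102.1 = 23.6 V.
(Unloaded it would have been 25.8 V.)

V_out ≈ 23.6 V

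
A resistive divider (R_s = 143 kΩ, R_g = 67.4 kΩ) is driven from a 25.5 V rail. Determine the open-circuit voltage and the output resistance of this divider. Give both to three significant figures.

V_th is the open-circuit tap voltage: 25.5 × 67.4/(143 + 67.4) = 8.17 V.
With the supply zeroed, R_s and R_g appear in parallel from the tap: R_th = R_s‖R_g = (143 × 67.4)/210.4 = 45.8 kΩ.

V_th = 8.17 V, R_th = 45.8 kΩ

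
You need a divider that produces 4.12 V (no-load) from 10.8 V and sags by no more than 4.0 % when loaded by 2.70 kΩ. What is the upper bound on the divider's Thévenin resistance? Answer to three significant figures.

R_th ≤ 112 Ω

Loading drop = R_th/(R_th + R_L) ≤ 0.0400, so R_th ≤ R_L · ε/(1−ε) = 2.70 kΩ × 0.0400/0.9600 = 112 Ω.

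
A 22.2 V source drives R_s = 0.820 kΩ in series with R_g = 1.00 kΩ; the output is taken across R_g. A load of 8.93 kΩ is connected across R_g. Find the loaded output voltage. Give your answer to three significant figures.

The load sits in parallel with R_g: R_g‖R_L = (1000 × 8930) / (1000 + 8930) = 899.3 Ω.
V_out = 22.2 × 899.3 / (820 + 899.3) = 22.2 × 899.3/1719 = 11.6 V.

V_out ≈ 11.6 V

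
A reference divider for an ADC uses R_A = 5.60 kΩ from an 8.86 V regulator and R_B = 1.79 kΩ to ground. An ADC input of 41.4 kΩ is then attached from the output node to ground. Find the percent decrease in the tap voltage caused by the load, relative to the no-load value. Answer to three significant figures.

3.17 %

The divider's output (Thévenin) resistance is R_A‖R_B = 1.356 kΩ.
Fractional drop under load = R_th/(R_th + R_L) = 1.356 / (1.356 + 41.4) = 0.03172.
So the output falls by 3.17 %.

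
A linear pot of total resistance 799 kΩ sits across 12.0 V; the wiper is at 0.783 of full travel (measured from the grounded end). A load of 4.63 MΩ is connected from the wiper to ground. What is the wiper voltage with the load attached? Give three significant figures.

The wiper splits the pot into (1−α)R = 173.4 kΩ above and αR = 625.6 kΩ below.
Lower section ‖ load = 551.1 kΩ.
V_wiper = 12.0 × 551.1/(173.4 + 551.1) = 9.13 V.

V ≈ 9.13 V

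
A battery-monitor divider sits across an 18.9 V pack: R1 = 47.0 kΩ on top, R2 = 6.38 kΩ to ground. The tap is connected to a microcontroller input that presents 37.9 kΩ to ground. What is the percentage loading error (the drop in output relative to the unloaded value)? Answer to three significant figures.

12.9 %

Unloaded V = 18.9 × 6.38/53.38 = 2.2589 V.
Loaded: R2‖R_L = 5.461 kΩ, giving V = 18.9 × 5.461/52.46 = 1.9673 V.
Drop = (2.2589 − 1.9673) / 2.2589 = 12.9 %.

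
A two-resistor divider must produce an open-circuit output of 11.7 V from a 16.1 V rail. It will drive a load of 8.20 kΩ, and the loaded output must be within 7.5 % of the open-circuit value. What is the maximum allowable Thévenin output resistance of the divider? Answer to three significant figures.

Loading drop = R_th/(R_th + R_L) ≤ 0.0750, so R_th ≤ R_L · ε/(1−ε) = 8.20 kΩ × 0.0750/0.9250 = 665 Ω.

R_th ≤ 665 Ω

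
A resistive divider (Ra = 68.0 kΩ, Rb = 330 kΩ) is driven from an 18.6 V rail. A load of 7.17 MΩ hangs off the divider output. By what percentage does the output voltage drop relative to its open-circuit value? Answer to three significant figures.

0.780 %

The divider's output (Thévenin) resistance is Ra‖Rb = 56.38 kΩ.
Fractional drop under load = R_th/(R_th + R_L) = 56.38 / (56.38 + 7170) = 0.007802.
So the output falls by 0.780 %.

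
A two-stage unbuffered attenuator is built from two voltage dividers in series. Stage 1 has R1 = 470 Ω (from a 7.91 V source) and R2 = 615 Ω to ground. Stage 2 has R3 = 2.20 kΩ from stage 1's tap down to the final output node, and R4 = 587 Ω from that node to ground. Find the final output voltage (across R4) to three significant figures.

V_out ≈ 0.862 V

Stage 2 presents R3+R4 = 2787 Ω as a load on stage 1's tap.
Stage 1's lower leg becomes R2‖(R3+R4) = 503.8 Ω, so V_mid = 7.91 × 503.8/973.8 = 4.092 V.
Stage 2 is itself unloaded: V_out = V_mid × R4/(R3+R4) = 4.092 × 587/2787 = 0.862 V.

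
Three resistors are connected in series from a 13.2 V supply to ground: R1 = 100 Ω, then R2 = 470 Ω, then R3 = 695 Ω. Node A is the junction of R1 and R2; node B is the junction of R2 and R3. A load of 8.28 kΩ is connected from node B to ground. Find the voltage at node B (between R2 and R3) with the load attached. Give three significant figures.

At node B, R3 is in parallel with the load: R3‖R_L = 641.2 Ω.
Below node A the resistance is R2 + (R3‖R_L) = 1111 Ω, so V_A = 13.2 × 1111/1211 = 12.11 V.
Then V_B = V_A × (R3‖R_L)/(R2 + R3‖R_L) = 12.11 × 641.2/1111 = 6.99 V.

V ≈ 6.99 V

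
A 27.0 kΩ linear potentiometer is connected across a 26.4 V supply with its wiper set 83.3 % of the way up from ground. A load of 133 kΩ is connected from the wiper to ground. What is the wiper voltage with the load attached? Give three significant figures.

V ≈ 21.4 V

The wiper splits the pot into (1−α)R = 4.509 kΩ above and αR = 22.49 kΩ below.
Lower section ‖ load = 19.24 kΩ.
V_wiper = 26.4 × 19.24/(4.509 + 19.24) = 21.4 V.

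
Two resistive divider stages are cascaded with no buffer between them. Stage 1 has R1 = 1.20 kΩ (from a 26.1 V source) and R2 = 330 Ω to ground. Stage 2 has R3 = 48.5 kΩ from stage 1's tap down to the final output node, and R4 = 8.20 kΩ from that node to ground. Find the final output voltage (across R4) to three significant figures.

Stage 2 presents R3+R4 = 56700 Ω as a load on stage 1's tap.
Stage 1's lower leg becomes R2‖(R3+R4) = 328.1 Ω, so V_mid = 26.1 × 328.1/1528 = 5.604 V.
Stage 2 is itself unloaded: V_out = V_mid × R4/(R3+R4) = 5.604 × 8200/56700 = 0.810 V.

V_out ≈ 0.810 V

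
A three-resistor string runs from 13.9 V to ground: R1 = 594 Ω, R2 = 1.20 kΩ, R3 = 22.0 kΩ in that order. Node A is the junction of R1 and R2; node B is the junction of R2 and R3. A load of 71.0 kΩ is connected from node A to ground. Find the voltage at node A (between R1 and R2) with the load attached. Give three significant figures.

V ≈ 13.4 V

Below node A the series string R2+R3 = 23200 Ω sits in parallel with the 71000 Ω load: 17490 Ω.
V_A = 13.9 × 17490/(594 + 17490) = 13.4 V.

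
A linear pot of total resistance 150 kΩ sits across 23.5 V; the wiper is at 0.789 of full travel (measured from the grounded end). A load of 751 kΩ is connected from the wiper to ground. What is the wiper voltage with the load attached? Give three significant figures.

V ≈ 17.9 V

The wiper splits the pot into (1−α)R = 31.65 kΩ above and αR = 118.3 kΩ below.
Lower section ‖ load = 102.2 kΩ.
V_wiper = 23.5 × 102.2/(31.65 + 102.2) = 17.9 V.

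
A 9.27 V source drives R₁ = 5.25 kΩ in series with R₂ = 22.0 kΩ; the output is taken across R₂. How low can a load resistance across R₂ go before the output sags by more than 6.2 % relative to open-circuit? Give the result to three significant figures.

R_L(min) ≈ 64.1 kΩ

Output resistance R_th = R₁‖R₂ = (5.25 × 22.0)/27.25 = 4.239 kΩ.
The fractional drop is R_th/(R_th + R_L); requiring this ≤ 0.0620 gives R_L ≥ R_th(1/0.0620 − 1) = 4.239 × 15.13 = 64.1 kΩ.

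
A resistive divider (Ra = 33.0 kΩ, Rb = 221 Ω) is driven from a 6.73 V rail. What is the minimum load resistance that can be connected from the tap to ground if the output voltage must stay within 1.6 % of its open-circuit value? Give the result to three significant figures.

Output resistance R_th = Ra‖Rb = (33000 × 221)/33220 = 219.5 Ω.
The fractional drop is R_th/(R_th + R_L); requiring this ≤ 0.0160 gives R_L ≥ R_th(1/0.0160 − 1) = 219.5 × 61.50 = 13.5 kΩ.

R_L(min) ≈ 13.5 kΩ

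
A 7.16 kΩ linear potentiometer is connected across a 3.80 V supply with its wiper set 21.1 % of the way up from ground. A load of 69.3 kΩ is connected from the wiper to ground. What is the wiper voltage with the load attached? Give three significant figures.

V ≈ 0.788 V

The wiper splits the pot into (1−α)R = 5.649 kΩ above and αR = 1.511 kΩ below.
Lower section ‖ load = 1.479 kΩ.
V_wiper = 3.80 × 1.479/(5.649 + 1.479) = 0.788 V.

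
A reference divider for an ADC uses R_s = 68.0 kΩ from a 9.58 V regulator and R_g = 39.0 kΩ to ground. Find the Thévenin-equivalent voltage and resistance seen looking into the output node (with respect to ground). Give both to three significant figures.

V_th = 3.49 V, R_th = 24.8 kΩ

V_th is the open-circuit tap voltage: 9.58 × 39.0/(68.0 + 39.0) = 3.49 V.
With the supply zeroed, R_s and R_g appear in parallel from the tap: R_th = R_s‖R_g = (68.0 × 39.0)/107.0 = 24.8 kΩ.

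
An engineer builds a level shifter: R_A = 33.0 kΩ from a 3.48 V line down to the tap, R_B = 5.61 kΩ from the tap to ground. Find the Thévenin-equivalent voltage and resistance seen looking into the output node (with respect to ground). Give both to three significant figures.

V_th is the open-circuit tap voltage: 3.48 × 5.61/(33.0 + 5.61) = 0.506 V.
With the supply zeroed, R_A and R_B appear in parallel from the tap: R_th = R_A‖R_B = (33.0 × 5.61)/38.61 = 4.79 kΩ.

V_th = 0.506 V, R_th = 4.79 kΩ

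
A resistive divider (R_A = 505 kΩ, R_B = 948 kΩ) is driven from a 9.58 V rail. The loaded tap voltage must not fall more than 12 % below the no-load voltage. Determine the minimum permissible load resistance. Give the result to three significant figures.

R_L(min) ≈ 2.42 MΩ

Output resistance R_th = R_A‖R_B = (505 × 948)/1453 = 329.5 kΩ.
The fractional drop is R_th/(R_th + R_L); requiring this ≤ 0.120 gives R_L ≥ R_th(1/0.120 − 1) = 329.5 × 7.333 = 2.42 MΩ.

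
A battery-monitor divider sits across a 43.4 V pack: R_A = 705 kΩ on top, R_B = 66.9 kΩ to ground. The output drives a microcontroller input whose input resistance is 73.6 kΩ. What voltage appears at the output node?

V_out ≈ 2.06 V

The load sits in parallel with R_B: R_B‖R_L = (66.9 × 73.6) / (66.9 + 73.6) = 35.05 kΩ.
V_out = 43.4 × 35.05 / (705 + 35.05) = 43.4 × 35.05/740.0 = 2.06 V.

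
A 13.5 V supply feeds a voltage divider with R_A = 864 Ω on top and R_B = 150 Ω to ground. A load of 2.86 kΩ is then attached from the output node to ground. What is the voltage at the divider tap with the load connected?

The load sits in parallel with R_B: R_B‖R_L = (150 × 2860) / (150 + 2860) = 142.5 Ω.
V_out = 13.5 × 142.5 / (864 + 142.5) = 13.5 × 142.5/1007 = 1.91 V.

V_out ≈ 1.91 V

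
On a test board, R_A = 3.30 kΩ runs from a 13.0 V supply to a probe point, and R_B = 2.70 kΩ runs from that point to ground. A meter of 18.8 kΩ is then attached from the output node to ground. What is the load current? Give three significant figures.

I_L ≈ 0.288 mA

R_B‖R_L = 2.361 kΩ; V_out = 13.0 × 2.361/5.661 = 5.422 V.
I_L = V_out / R_L = 5.422 / 18.8 kΩ = 0.288 mA.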